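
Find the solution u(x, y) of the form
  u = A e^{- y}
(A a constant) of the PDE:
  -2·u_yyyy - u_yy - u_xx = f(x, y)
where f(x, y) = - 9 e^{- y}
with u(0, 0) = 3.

Answer: u(x, y) = 3 e^{- y}

Derivation:
Substitute the ansatz u = A e^{- y} into the left-hand side.
Derivatives of the ansatz:
  u_yyyy = A e^{- y}
  u_yy = A e^{- y}
  u_xx = 0
Term by term:
  -2·u_yyyy = - 2 A e^{- y}
  -u_yy = - A e^{- y}
  -u_xx = 0
So the left-hand side equals
  - 3 A e^{- y}
This must equal f(x, y) = - 9 e^{- y} identically.
Matching coefficients of the independent functions:
  [e^{- y}]:  - 3 A = -9
Solving: A = 3.
Check against the point condition:
  u(0, 0) = 3  ⟹  A = 3  ✓
Hence u(x, y) = 3 e^{- y}.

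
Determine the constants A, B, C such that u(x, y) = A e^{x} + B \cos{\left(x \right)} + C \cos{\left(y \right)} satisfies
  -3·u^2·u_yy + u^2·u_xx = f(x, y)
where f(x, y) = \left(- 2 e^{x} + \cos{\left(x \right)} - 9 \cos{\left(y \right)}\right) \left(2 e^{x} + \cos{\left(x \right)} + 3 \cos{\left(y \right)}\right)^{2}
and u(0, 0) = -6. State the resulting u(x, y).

Answer: u(x, y) = - 2 e^{x} - \cos{\left(x \right)} - 3 \cos{\left(y \right)}

Derivation:
Substitute the ansatz u = A e^{x} + B \cos{\left(x \right)} + C \cos{\left(y \right)} into the left-hand side.
Derivatives of the ansatz:
  u_yy = - C \cos{\left(y \right)}
  u_xx = A e^{x} - B \cos{\left(x \right)}
Term by term:
  -3·u^2·u_yy = 3 A^{2} C e^{2 x} \cos{\left(y \right)} + 6 A B C e^{x} \cos{\left(x \right)} \cos{\left(y \right)} + 6 A C^{2} e^{x} \cos^{2}{\left(y \right)} + 3 B^{2} C \cos^{2}{\left(x \right)} \cos{\left(y \right)} + 6 B C^{2} \cos{\left(x \right)} \cos^{2}{\left(y \right)} + 3 C^{3} \cos^{3}{\left(y \right)}
  u^2·u_xx = A^{3} e^{3 x} + A^{2} B e^{2 x} \cos{\left(x \right)} + 2 A^{2} C e^{2 x} \cos{\left(y \right)} - A B^{2} e^{x} \cos^{2}{\left(x \right)} + A C^{2} e^{x} \cos^{2}{\left(y \right)} - B^{3} \cos^{3}{\left(x \right)} - 2 B^{2} C \cos^{2}{\left(x \right)} \cos{\left(y \right)} - B C^{2} \cos{\left(x \right)} \cos^{2}{\left(y \right)}
So the left-hand side equals
  A^{3} e^{3 x} + A^{2} B e^{2 x} \cos{\left(x \right)} + 5 A^{2} C e^{2 x} \cos{\left(y \right)} - A B^{2} e^{x} \cos^{2}{\left(x \right)} + 6 A B C e^{x} \cos{\left(x \right)} \cos{\left(y \right)} + 7 A C^{2} e^{x} \cos^{2}{\left(y \right)} - B^{3} \cos^{3}{\left(x \right)} + B^{2} C \cos^{2}{\left(x \right)} \cos{\left(y \right)} + 5 B C^{2} \cos{\left(x \right)} \cos^{2}{\left(y \right)} + 3 C^{3} \cos^{3}{\left(y \right)}
This must equal f(x, y) identically; expanded, f = - 8 e^{3 x} - 4 e^{2 x} \cos{\left(x \right)} - 60 e^{2 x} \cos{\left(y \right)} + 2 e^{x} \cos^{2}{\left(x \right)} - 36 e^{x} \cos{\left(x \right)} \cos{\left(y \right)} - 126 e^{x} \cos^{2}{\left(y \right)} + \cos^{3}{\left(x \right)} - 3 \cos^{2}{\left(x \right)} \cos{\left(y \right)} - 45 \cos{\left(x \right)} \cos^{2}{\left(y \right)} - 81 \cos^{3}{\left(y \right)}.
Matching coefficients of the independent functions:
  [e^{x} \cos^{2}{\left(x \right)}]:  - A B^{2} = 2
  [e^{x} \cos^{2}{\left(y \right)}]:  7 A C^{2} = -126
  [e^{2 x} \cos{\left(x \right)}]:  A^{2} B = -4
  [e^{2 x} \cos{\left(y \right)}]:  5 A^{2} C = -60
  [\cos{\left(x \right)} \cos^{2}{\left(y \right)}]:  5 B C^{2} = -45
  [\cos^{2}{\left(x \right)} \cos{\left(y \right)}]:  B^{2} C = -3
  [e^{x} \cos{\left(x \right)} \cos{\left(y \right)}]:  6 A B C = -36
  [e^{3 x}]:  A^{3} = -8
  [\cos^{3}{\left(x \right)}]:  - B^{3} = 1
  [\cos^{3}{\left(y \right)}]:  3 C^{3} = -81
Solving: A = -2, B = -1, C = -3.
Check against the point condition:
  u(0, 0) = -6  ⟹  A + B + C = -6  ✓
Hence u(x, y) = - 2 e^{x} - \cos{\left(x \right)} - 3 \cos{\left(y \right)}.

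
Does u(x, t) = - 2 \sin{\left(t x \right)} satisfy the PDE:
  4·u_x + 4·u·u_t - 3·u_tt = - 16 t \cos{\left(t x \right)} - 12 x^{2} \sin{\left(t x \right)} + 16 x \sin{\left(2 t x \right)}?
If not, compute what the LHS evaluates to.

Answer: No, the LHS evaluates to - 8 t \cos{\left(t x \right)} - 6 x^{2} \sin{\left(t x \right)} + 8 x \sin{\left(2 t x \right)}

Derivation:
Evaluate each term of the left-hand side for u = - 2 \sin{\left(t x \right)}.
Derivatives:
  u_x = - 2 t \cos{\left(t x \right)}
  u_t = - 2 x \cos{\left(t x \right)}
  u_tt = 2 x^{2} \sin{\left(t x \right)}
Terms:
  4·u_x = - 8 t \cos{\left(t x \right)}
  4·u·u_t = 8 x \sin{\left(2 t x \right)}
  -3·u_tt = - 6 x^{2} \sin{\left(t x \right)}
Sum: LHS = - 8 t \cos{\left(t x \right)} - 6 x^{2} \sin{\left(t x \right)} + 8 x \sin{\left(2 t x \right)}
Given right-hand side: - 16 t \cos{\left(t x \right)} - 12 x^{2} \sin{\left(t x \right)} + 16 x \sin{\left(2 t x \right)}. Difference LHS − RHS = 8 t \cos{\left(t x \right)} + 6 x^{2} \sin{\left(t x \right)} - 8 x \sin{\left(2 t x \right)} ≠ 0, so u is not a solution.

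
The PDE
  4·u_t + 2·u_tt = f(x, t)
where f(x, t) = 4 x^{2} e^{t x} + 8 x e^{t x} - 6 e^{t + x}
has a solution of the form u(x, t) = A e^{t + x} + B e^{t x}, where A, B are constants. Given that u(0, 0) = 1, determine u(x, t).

Substitute the ansatz u = A e^{t + x} + B e^{t x} into the left-hand side.
Derivatives of the ansatz:
  u_t = A e^{t} e^{x} + B x e^{t x}
  u_tt = A e^{t} e^{x} + B x^{2} e^{t x}
Term by term:
  4·u_t = 4 A e^{t} e^{x} + 4 B x e^{t x}
  2·u_tt = 2 A e^{t} e^{x} + 2 B x^{2} e^{t x}
So the left-hand side equals
  6 A e^{t} e^{x} + 2 B x^{2} e^{t x} + 4 B x e^{t x}
This must equal f(x, t) identically; expanded, f = 4 x^{2} e^{t x} + 8 x e^{t x} - 6 e^{t} e^{x}.
Matching coefficients of the independent functions:
  [x e^{t x}]:  4 B = 8
  [x^{2} e^{t x}]:  2 B = 4
  [e^{t} e^{x}]:  6 A = -6
Solving: A = -1, B = 2.
Check against the point condition:
  u(0, 0) = 1  ⟹  A + B = 1  ✓
Hence u(x, t) = 2 e^{t x} - e^{t + x}.

Answer: u(x, t) = 2 e^{t x} - e^{t + x}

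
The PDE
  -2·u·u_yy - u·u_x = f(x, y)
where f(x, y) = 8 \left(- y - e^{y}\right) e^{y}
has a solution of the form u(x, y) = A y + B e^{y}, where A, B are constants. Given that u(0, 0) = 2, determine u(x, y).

Answer: u(x, y) = 2 y + 2 e^{y}

Derivation:
Substitute the ansatz u = A y + B e^{y} into the left-hand side.
Derivatives of the ansatz:
  u_yy = B e^{y}
  u_x = 0
Term by term:
  -2·u·u_yy = - 2 A B y e^{y} - 2 B^{2} e^{2 y}
  -u·u_x = 0
So the left-hand side equals
  - 2 A B y e^{y} - 2 B^{2} e^{2 y}
This must equal f(x, y) identically; expanded, f = - 8 y e^{y} - 8 e^{2 y}.
Matching coefficients of the independent functions:
  [y e^{y}]:  - 2 A B = -8
  [e^{2 y}]:  - 2 B^{2} = -8
These equations allow (A, B) = (-2, -2) or (2, 2).
Impose the point condition(s):
  u(0, 0) = 2  ⟹  B = 2
Only A = 2, B = 2 satisfies everything.
Hence u(x, y) = 2 y + 2 e^{y}.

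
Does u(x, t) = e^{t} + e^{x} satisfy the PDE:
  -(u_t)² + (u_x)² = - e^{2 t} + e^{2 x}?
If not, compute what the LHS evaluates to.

Evaluate each term of the left-hand side for u = e^{t} + e^{x}.
Derivatives:
  u_t = e^{t}
  u_x = e^{x}
Terms:
  -(u_t)² = - e^{2 t}
  (u_x)² = e^{2 x}
Sum: LHS = - e^{2 t} + e^{2 x}
This is exactly the given right-hand side, so u is a solution.

Answer: Yes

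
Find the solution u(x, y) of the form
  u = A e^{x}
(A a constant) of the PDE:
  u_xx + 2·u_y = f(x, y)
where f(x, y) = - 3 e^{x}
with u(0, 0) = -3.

Answer: u(x, y) = - 3 e^{x}

Derivation:
Substitute the ansatz u = A e^{x} into the left-hand side.
Derivatives of the ansatz:
  u_xx = A e^{x}
  u_y = 0
Term by term:
  u_xx = A e^{x}
  2·u_y = 0
So the left-hand side equals
  A e^{x}
This must equal f(x, y) = - 3 e^{x} identically.
Matching coefficients of the independent functions:
  [e^{x}]:  A = -3
Solving: A = -3.
Check against the point condition:
  u(0, 0) = -3  ⟹  A = -3  ✓
Hence u(x, y) = - 3 e^{x}.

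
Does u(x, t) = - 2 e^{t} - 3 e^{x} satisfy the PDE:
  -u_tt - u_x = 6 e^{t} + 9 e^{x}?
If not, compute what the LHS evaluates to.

Answer: No, the LHS evaluates to 2 e^{t} + 3 e^{x}

Derivation:
Evaluate each term of the left-hand side for u = - 2 e^{t} - 3 e^{x}.
Derivatives:
  u_tt = - 2 e^{t}
  u_x = - 3 e^{x}
Terms:
  -u_tt = 2 e^{t}
  -u_x = 3 e^{x}
Sum: LHS = 2 e^{t} + 3 e^{x}
Given right-hand side: 6 e^{t} + 9 e^{x}. Difference LHS − RHS = - 4 e^{t} - 6 e^{x} ≠ 0, so u is not a solution.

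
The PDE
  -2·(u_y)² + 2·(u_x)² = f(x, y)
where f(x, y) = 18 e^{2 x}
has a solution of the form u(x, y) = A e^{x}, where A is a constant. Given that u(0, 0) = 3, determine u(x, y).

Substitute the ansatz u = A e^{x} into the left-hand side.
Derivatives of the ansatz:
  u_y = 0
  u_x = A e^{x}
Term by term:
  -2·(u_y)² = 0
  2·(u_x)² = 2 A^{2} e^{2 x}
So the left-hand side equals
  2 A^{2} e^{2 x}
This must equal f(x, y) = 18 e^{2 x} identically.
Matching coefficients of the independent functions:
  [e^{2 x}]:  2 A^{2} = 18
These equations allow (A) = (-3) or (3).
Impose the point condition(s):
  u(0, 0) = 3  ⟹  A = 3
Only A = 3 satisfies everything.
Hence u(x, y) = 3 e^{x}.

Answer: u(x, y) = 3 e^{x}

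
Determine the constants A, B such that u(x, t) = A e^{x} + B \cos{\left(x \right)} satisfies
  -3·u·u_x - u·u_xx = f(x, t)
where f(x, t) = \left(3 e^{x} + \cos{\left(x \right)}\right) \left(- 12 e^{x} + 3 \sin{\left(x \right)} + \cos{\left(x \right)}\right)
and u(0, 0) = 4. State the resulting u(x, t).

Answer: u(x, t) = 3 e^{x} + \cos{\left(x \right)}

Derivation:
Substitute the ansatz u = A e^{x} + B \cos{\left(x \right)} into the left-hand side.
Derivatives of the ansatz:
  u_x = A e^{x} - B \sin{\left(x \right)}
  u_xx = A e^{x} - B \cos{\left(x \right)}
Term by term:
  -3·u·u_x = - 3 A^{2} e^{2 x} + 3 A B e^{x} \sin{\left(x \right)} - 3 A B e^{x} \cos{\left(x \right)} + 3 B^{2} \sin{\left(x \right)} \cos{\left(x \right)}
  -u·u_xx = - A^{2} e^{2 x} + B^{2} \cos^{2}{\left(x \right)}
So the left-hand side equals
  - 4 A^{2} e^{2 x} + 3 A B e^{x} \sin{\left(x \right)} - 3 A B e^{x} \cos{\left(x \right)} + 3 B^{2} \sin{\left(x \right)} \cos{\left(x \right)} + B^{2} \cos^{2}{\left(x \right)}
This must equal f(x, t) identically; expanded, f = - 36 e^{2 x} + 9 e^{x} \sin{\left(x \right)} - 9 e^{x} \cos{\left(x \right)} + 3 \sin{\left(x \right)} \cos{\left(x \right)} + \cos^{2}{\left(x \right)}.
Matching coefficients of the independent functions:
  [e^{x} \sin{\left(x \right)}]:  3 A B = 9
  [e^{x} \cos{\left(x \right)}]:  - 3 A B = -9
  [\sin{\left(x \right)} \cos{\left(x \right)}]:  3 B^{2} = 3
  [e^{2 x}]:  - 4 A^{2} = -36
  [\cos^{2}{\left(x \right)}]:  B^{2} = 1
These equations allow (A, B) = (-3, -1) or (3, 1).
Impose the point condition(s):
  u(0, 0) = 4  ⟹  A + B = 4
Only A = 3, B = 1 satisfies everything.
Hence u(x, t) = 3 e^{x} + \cos{\left(x \right)}.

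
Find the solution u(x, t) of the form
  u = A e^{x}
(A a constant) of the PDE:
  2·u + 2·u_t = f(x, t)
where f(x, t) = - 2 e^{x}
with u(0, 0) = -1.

Substitute the ansatz u = A e^{x} into the left-hand side.
Derivatives of the ansatz:
  u_t = 0
Term by term:
  2·u = 2 A e^{x}
  2·u_t = 0
So the left-hand side equals
  2 A e^{x}
This must equal f(x, t) = - 2 e^{x} identically.
Matching coefficients of the independent functions:
  [e^{x}]:  2 A = -2
Solving: A = -1.
Check against the point condition:
  u(0, 0) = -1  ⟹  A = -1  ✓
Hence u(x, t) = - e^{x}.

Answer: u(x, t) = - e^{x}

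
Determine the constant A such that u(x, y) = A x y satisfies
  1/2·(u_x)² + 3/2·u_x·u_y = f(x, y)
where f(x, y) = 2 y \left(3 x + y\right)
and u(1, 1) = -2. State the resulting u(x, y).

Answer: u(x, y) = - 2 x y

Derivation:
Substitute the ansatz u = A x y into the left-hand side.
Derivatives of the ansatz:
  u_x = A y
  u_y = A x
Term by term:
  1/2·(u_x)² = \frac{A^{2} y^{2}}{2}
  3/2·u_x·u_y = \frac{3 A^{2} x y}{2}
So the left-hand side equals
  \frac{3 A^{2} x y}{2} + \frac{A^{2} y^{2}}{2}
This must equal f(x, y) identically; expanded, f = 6 x y + 2 y^{2}.
Matching coefficients of the independent functions:
  [y^{2}]:  \frac{A^{2}}{2} = 2
  [x y]:  \frac{3 A^{2}}{2} = 6
These equations allow (A) = (-2) or (2).
Impose the point condition(s):
  u(1, 1) = -2  ⟹  A = -2
Only A = -2 satisfies everything.
Hence u(x, y) = - 2 x y.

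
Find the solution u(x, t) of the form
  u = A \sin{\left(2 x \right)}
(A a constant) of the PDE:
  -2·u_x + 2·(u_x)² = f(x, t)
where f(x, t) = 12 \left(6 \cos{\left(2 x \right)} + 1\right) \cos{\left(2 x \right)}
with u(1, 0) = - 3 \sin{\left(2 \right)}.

Substitute the ansatz u = A \sin{\left(2 x \right)} into the left-hand side.
Derivatives of the ansatz:
  u_x = 2 A \cos{\left(2 x \right)}
Term by term:
  -2·u_x = - 4 A \cos{\left(2 x \right)}
  2·(u_x)² = 8 A^{2} \cos^{2}{\left(2 x \right)}
So the left-hand side equals
  8 A^{2} \cos^{2}{\left(2 x \right)} - 4 A \cos{\left(2 x \right)}
This must equal f(x, t) = 12 \left(6 \cos{\left(2 x \right)} + 1\right) \cos{\left(2 x \right)} identically.
Matching coefficients of the independent functions:
  [\cos{\left(2 x \right)}]:  - 4 A = 12
  [\cos^{2}{\left(2 x \right)}]:  8 A^{2} = 72
Solving: A = -3.
Check against the point condition:
  u(1, 0) = - 3 \sin{\left(2 \right)}  ⟹  A \sin{\left(2 \right)} = - 3 \sin{\left(2 \right)}  ✓
Hence u(x, t) = - 3 \sin{\left(2 x \right)}.

Answer: u(x, t) = - 3 \sin{\left(2 x \right)}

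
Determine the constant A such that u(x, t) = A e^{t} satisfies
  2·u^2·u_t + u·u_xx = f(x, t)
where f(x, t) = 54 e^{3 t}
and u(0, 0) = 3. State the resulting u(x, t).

Substitute the ansatz u = A e^{t} into the left-hand side.
Derivatives of the ansatz:
  u_t = A e^{t}
  u_xx = 0
Term by term:
  2·u^2·u_t = 2 A^{3} e^{3 t}
  u·u_xx = 0
So the left-hand side equals
  2 A^{3} e^{3 t}
This must equal f(x, t) = 54 e^{3 t} identically.
Matching coefficients of the independent functions:
  [e^{3 t}]:  2 A^{3} = 54
Solving: A = 3.
Check against the point condition:
  u(0, 0) = 3  ⟹  A = 3  ✓
Hence u(x, t) = 3 e^{t}.

Answer: u(x, t) = 3 e^{t}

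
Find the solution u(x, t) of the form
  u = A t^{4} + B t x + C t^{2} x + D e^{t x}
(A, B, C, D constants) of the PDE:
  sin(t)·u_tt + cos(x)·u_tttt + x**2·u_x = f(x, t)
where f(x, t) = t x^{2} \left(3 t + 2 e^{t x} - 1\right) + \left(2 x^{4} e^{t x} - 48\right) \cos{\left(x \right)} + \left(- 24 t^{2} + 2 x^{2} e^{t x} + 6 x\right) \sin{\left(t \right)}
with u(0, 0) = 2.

Answer: u(x, t) = - 2 t^{4} + 3 t^{2} x - t x + 2 e^{t x}

Derivation:
Substitute the ansatz u = A t^{4} + B t x + C t^{2} x + D e^{t x} into the left-hand side.
Derivatives of the ansatz:
  u_tt = 12 A t^{2} + 2 C x + D x^{2} e^{t x}
  u_tttt = 24 A + D x^{4} e^{t x}
  u_x = B t + C t^{2} + D t e^{t x}
Term by term:
  sin(t)·u_tt = 12 A t^{2} \sin{\left(t \right)} + 2 C x \sin{\left(t \right)} + D x^{2} e^{t x} \sin{\left(t \right)}
  cos(x)·u_tttt = 24 A \cos{\left(x \right)} + D x^{4} e^{t x} \cos{\left(x \right)}
  x**2·u_x = B t x^{2} + C t^{2} x^{2} + D t x^{2} e^{t x}
So the left-hand side equals
  12 A t^{2} \sin{\left(t \right)} + 24 A \cos{\left(x \right)} + B t x^{2} + C t^{2} x^{2} + 2 C x \sin{\left(t \right)} + D t x^{2} e^{t x} + D x^{4} e^{t x} \cos{\left(x \right)} + D x^{2} e^{t x} \sin{\left(t \right)}
This must equal f(x, t) identically; expanded, f = 3 t^{2} x^{2} - 24 t^{2} \sin{\left(t \right)} + 2 t x^{2} e^{t x} - t x^{2} + 2 x^{4} e^{t x} \cos{\left(x \right)} + 2 x^{2} e^{t x} \sin{\left(t \right)} + 6 x \sin{\left(t \right)} - 48 \cos{\left(x \right)}.
Matching coefficients of the independent functions:
  [t x^{2}]:  B = -1
  [t^{2} x^{2}]:  C = 3
  [t^{2} \sin{\left(t \right)}]:  12 A = -24
  [x \sin{\left(t \right)}]:  2 C = 6
  [t x^{2} e^{t x}, x^{2} e^{t x} \sin{\left(t \right)}, x^{4} e^{t x} \cos{\left(x \right)}]:  D = 2
  [\cos{\left(x \right)}]:  24 A = -48
Solving: A = -2, B = -1, C = 3, D = 2.
Check against the point condition:
  u(0, 0) = 2  ⟹  D = 2  ✓
Hence u(x, t) = - 2 t^{4} + 3 t^{2} x - t x + 2 e^{t x}.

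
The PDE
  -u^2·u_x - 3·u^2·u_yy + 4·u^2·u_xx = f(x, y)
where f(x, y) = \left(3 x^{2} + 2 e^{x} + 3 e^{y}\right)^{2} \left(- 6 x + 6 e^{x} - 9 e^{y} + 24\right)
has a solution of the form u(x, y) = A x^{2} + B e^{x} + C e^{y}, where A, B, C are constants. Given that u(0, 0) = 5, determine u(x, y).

Substitute the ansatz u = A x^{2} + B e^{x} + C e^{y} into the left-hand side.
Derivatives of the ansatz:
  u_x = 2 A x + B e^{x}
  u_yy = C e^{y}
  u_xx = 2 A + B e^{x}
Term by term:
  -u^2·u_x = - 2 A^{3} x^{5} - A^{2} B x^{4} e^{x} - 4 A^{2} B x^{3} e^{x} - 4 A^{2} C x^{3} e^{y} - 2 A B^{2} x^{2} e^{2 x} - 2 A B^{2} x e^{2 x} - 2 A B C x^{2} e^{x} e^{y} - 4 A B C x e^{x} e^{y} - 2 A C^{2} x e^{2 y} - B^{3} e^{3 x} - 2 B^{2} C e^{2 x} e^{y} - B C^{2} e^{x} e^{2 y}
  -3·u^2·u_yy = - 3 A^{2} C x^{4} e^{y} - 6 A B C x^{2} e^{x} e^{y} - 6 A C^{2} x^{2} e^{2 y} - 3 B^{2} C e^{2 x} e^{y} - 6 B C^{2} e^{x} e^{2 y} - 3 C^{3} e^{3 y}
  4·u^2·u_xx = 8 A^{3} x^{4} + 4 A^{2} B x^{4} e^{x} + 16 A^{2} B x^{2} e^{x} + 16 A^{2} C x^{2} e^{y} + 8 A B^{2} x^{2} e^{2 x} + 8 A B^{2} e^{2 x} + 8 A B C x^{2} e^{x} e^{y} + 16 A B C e^{x} e^{y} + 8 A C^{2} e^{2 y} + 4 B^{3} e^{3 x} + 8 B^{2} C e^{2 x} e^{y} + 4 B C^{2} e^{x} e^{2 y}
So the left-hand side equals
  - 2 A^{3} x^{5} + 8 A^{3} x^{4} + 3 A^{2} B x^{4} e^{x} - 4 A^{2} B x^{3} e^{x} + 16 A^{2} B x^{2} e^{x} - 3 A^{2} C x^{4} e^{y} - 4 A^{2} C x^{3} e^{y} + 16 A^{2} C x^{2} e^{y} + 6 A B^{2} x^{2} e^{2 x} - 2 A B^{2} x e^{2 x} + 8 A B^{2} e^{2 x} - 4 A B C x e^{x} e^{y} + 16 A B C e^{x} e^{y} - 6 A C^{2} x^{2} e^{2 y} - 2 A C^{2} x e^{2 y} + 8 A C^{2} e^{2 y} + 3 B^{3} e^{3 x} + 3 B^{2} C e^{2 x} e^{y} - 3 B C^{2} e^{x} e^{2 y} - 3 C^{3} e^{3 y}
This must equal f(x, y) identically; expanded, f = - 54 x^{5} + 54 x^{4} e^{x} - 81 x^{4} e^{y} + 216 x^{4} - 72 x^{3} e^{x} - 108 x^{3} e^{y} + 72 x^{2} e^{2 x} + 288 x^{2} e^{x} - 162 x^{2} e^{2 y} + 432 x^{2} e^{y} - 24 x e^{2 x} - 72 x e^{x} e^{y} - 54 x e^{2 y} + 24 e^{3 x} + 36 e^{2 x} e^{y} + 96 e^{2 x} - 54 e^{x} e^{2 y} + 288 e^{x} e^{y} - 81 e^{3 y} + 216 e^{2 y}.
Matching coefficients of the independent functions:
(each divided by its leading coefficient; functions giving the same equation are listed together)
  [x^{4}, x^{5}]:  A^{3} - 27 = 0
  [x e^{2 x}, x^{2} e^{2 x}, e^{2 x}]:  A B^{2} - 12 = 0
  [x e^{2 y}, x^{2} e^{2 y}, e^{2 y}]:  A C^{2} - 27 = 0
  [x^{2} e^{x}, x^{3} e^{x}, x^{4} e^{x}]:  A^{2} B - 18 = 0
  [x^{2} e^{y}, x^{3} e^{y}, x^{4} e^{y}]:  A^{2} C - 27 = 0
  [e^{x} e^{y}, x e^{x} e^{y}]:  A B C - 18 = 0
  [e^{x} e^{2 y}]:  B C^{2} - 18 = 0
  [e^{2 x} e^{y}]:  B^{2} C - 12 = 0
  [e^{3 x}]:  B^{3} - 8 = 0
  [e^{3 y}]:  C^{3} - 27 = 0
Solving: A = 3, B = 2, C = 3.
Check against the point condition:
  u(0, 0) = 5  ⟹  B + C = 5  ✓
Hence u(x, y) = 3 x^{2} + 2 e^{x} + 3 e^{y}.

Answer: u(x, y) = 3 x^{2} + 2 e^{x} + 3 e^{y}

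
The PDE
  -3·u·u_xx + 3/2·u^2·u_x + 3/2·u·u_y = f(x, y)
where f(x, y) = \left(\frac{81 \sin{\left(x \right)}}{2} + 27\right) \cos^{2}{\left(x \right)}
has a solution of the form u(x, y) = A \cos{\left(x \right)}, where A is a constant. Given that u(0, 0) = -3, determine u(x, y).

Substitute the ansatz u = A \cos{\left(x \right)} into the left-hand side.
Derivatives of the ansatz:
  u_xx = - A \cos{\left(x \right)}
  u_x = - A \sin{\left(x \right)}
  u_y = 0
Term by term:
  -3·u·u_xx = 3 A^{2} \cos^{2}{\left(x \right)}
  3/2·u^2·u_x = - \frac{3 A^{3} \sin{\left(x \right)} \cos^{2}{\left(x \right)}}{2}
  3/2·u·u_y = 0
So the left-hand side equals
  - \frac{3 A^{3} \sin{\left(x \right)} \cos^{2}{\left(x \right)}}{2} + 3 A^{2} \cos^{2}{\left(x \right)}
This must equal f(x, y) identically; expanded, f = \frac{81 \sin{\left(x \right)} \cos^{2}{\left(x \right)}}{2} + 27 \cos^{2}{\left(x \right)}.
Matching coefficients of the independent functions:
  [\sin{\left(x \right)} \cos^{2}{\left(x \right)}]:  - \frac{3 A^{3}}{2} = \frac{81}{2}
  [\cos^{2}{\left(x \right)}]:  3 A^{2} = 27
Solving: A = -3.
Check against the point condition:
  u(0, 0) = -3  ⟹  A = -3  ✓
Hence u(x, y) = - 3 \cos{\left(x \right)}.

Answer: u(x, y) = - 3 \cos{\left(x \right)}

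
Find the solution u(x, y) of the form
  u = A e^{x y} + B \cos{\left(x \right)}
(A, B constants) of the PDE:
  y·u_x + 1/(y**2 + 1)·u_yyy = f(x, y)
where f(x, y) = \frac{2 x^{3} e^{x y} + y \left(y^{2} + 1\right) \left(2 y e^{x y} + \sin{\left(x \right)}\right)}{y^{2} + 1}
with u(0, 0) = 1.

Substitute the ansatz u = A e^{x y} + B \cos{\left(x \right)} into the left-hand side.
Derivatives of the ansatz:
  u_x = A y e^{x y} - B \sin{\left(x \right)}
  u_yyy = A x^{3} e^{x y}
Term by term:
  y·u_x = A y^{2} e^{x y} - B y \sin{\left(x \right)}
  1/(y**2 + 1)·u_yyy = \frac{A x^{3} e^{x y}}{y^{2} + 1}
So the left-hand side equals
  \frac{A x^{3} e^{x y}}{y^{2} + 1} + A y^{2} e^{x y} - B y \sin{\left(x \right)}
This must equal f(x, y) identically; expanded, f = \frac{2 x^{3} e^{x y}}{y^{2} + 1} + 2 y^{2} e^{x y} + y \sin{\left(x \right)}.
Matching coefficients of the independent functions:
  [y \sin{\left(x \right)}]:  - B = 1
  [y^{2} e^{x y}, \frac{x^{3} e^{x y}}{y^{2} + 1}]:  A = 2
Solving: A = 2, B = -1.
Check against the point condition:
  u(0, 0) = 1  ⟹  A + B = 1  ✓
Hence u(x, y) = 2 e^{x y} - \cos{\left(x \right)}.

Answer: u(x, y) = 2 e^{x y} - \cos{\left(x \right)}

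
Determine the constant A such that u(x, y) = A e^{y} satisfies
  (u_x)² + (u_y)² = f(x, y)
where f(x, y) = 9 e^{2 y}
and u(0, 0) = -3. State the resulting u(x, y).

Substitute the ansatz u = A e^{y} into the left-hand side.
Derivatives of the ansatz:
  u_x = 0
  u_y = A e^{y}
Term by term:
  (u_x)² = 0
  (u_y)² = A^{2} e^{2 y}
So the left-hand side equals
  A^{2} e^{2 y}
This must equal f(x, y) = 9 e^{2 y} identically.
Matching coefficients of the independent functions:
  [e^{2 y}]:  A^{2} = 9
These equations allow (A) = (-3) or (3).
Impose the point condition(s):
  u(0, 0) = -3  ⟹  A = -3
Only A = -3 satisfies everything.
Hence u(x, y) = - 3 e^{y}.

Answer: u(x, y) = - 3 e^{y}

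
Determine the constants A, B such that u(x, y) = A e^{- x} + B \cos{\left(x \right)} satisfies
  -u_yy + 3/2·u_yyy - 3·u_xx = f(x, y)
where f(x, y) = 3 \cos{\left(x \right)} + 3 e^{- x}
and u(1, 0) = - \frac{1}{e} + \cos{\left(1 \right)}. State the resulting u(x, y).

Substitute the ansatz u = A e^{- x} + B \cos{\left(x \right)} into the left-hand side.
Derivatives of the ansatz:
  u_yy = 0
  u_yyy = 0
  u_xx = A e^{- x} - B \cos{\left(x \right)}
Term by term:
  -u_yy = 0
  3/2·u_yyy = 0
  -3·u_xx = - 3 A e^{- x} + 3 B \cos{\left(x \right)}
So the left-hand side equals
  - 3 A e^{- x} + 3 B \cos{\left(x \right)}
This must equal f(x, y) = 3 \cos{\left(x \right)} + 3 e^{- x} identically.
Matching coefficients of the independent functions:
  [e^{- x}]:  - 3 A = 3
  [\cos{\left(x \right)}]:  3 B = 3
Solving: A = -1, B = 1.
Check against the point condition:
  u(1, 0) = - \frac{1}{e} + \cos{\left(1 \right)}  ⟹  \frac{A}{e} + B \cos{\left(1 \right)} = - \frac{1}{e} + \cos{\left(1 \right)}  ✓
Hence u(x, y) = \cos{\left(x \right)} - e^{- x}.

Answer: u(x, y) = \cos{\left(x \right)} - e^{- x}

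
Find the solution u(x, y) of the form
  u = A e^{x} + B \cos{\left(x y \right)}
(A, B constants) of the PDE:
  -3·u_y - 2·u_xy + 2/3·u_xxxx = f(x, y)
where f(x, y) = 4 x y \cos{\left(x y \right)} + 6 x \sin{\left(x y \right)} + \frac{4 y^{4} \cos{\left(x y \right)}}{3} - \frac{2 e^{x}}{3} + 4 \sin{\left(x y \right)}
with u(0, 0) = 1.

Substitute the ansatz u = A e^{x} + B \cos{\left(x y \right)} into the left-hand side.
Derivatives of the ansatz:
  u_y = - B x \sin{\left(x y \right)}
  u_xy = - B x y \cos{\left(x y \right)} - B \sin{\left(x y \right)}
  u_xxxx = A e^{x} + B y^{4} \cos{\left(x y \right)}
Term by term:
  -3·u_y = 3 B x \sin{\left(x y \right)}
  -2·u_xy = 2 B x y \cos{\left(x y \right)} + 2 B \sin{\left(x y \right)}
  2/3·u_xxxx = \frac{2 A e^{x}}{3} + \frac{2 B y^{4} \cos{\left(x y \right)}}{3}
So the left-hand side equals
  \frac{2 A e^{x}}{3} + 2 B x y \cos{\left(x y \right)} + 3 B x \sin{\left(x y \right)} + \frac{2 B y^{4} \cos{\left(x y \right)}}{3} + 2 B \sin{\left(x y \right)}
This must equal f(x, y) = 4 x y \cos{\left(x y \right)} + 6 x \sin{\left(x y \right)} + \frac{4 y^{4} \cos{\left(x y \right)}}{3} - \frac{2 e^{x}}{3} + 4 \sin{\left(x y \right)} identically.
Matching coefficients of the independent functions:
  [x \sin{\left(x y \right)}]:  3 B = 6
  [y^{4} \cos{\left(x y \right)}]:  \frac{2 B}{3} = \frac{4}{3}
  [x y \cos{\left(x y \right)}, \sin{\left(x y \right)}]:  2 B = 4
  [e^{x}]:  \frac{2 A}{3} = - \frac{2}{3}
Solving: A = -1, B = 2.
Check against the point condition:
  u(0, 0) = 1  ⟹  A + B = 1  ✓
Hence u(x, y) = - e^{x} + 2 \cos{\left(x y \right)}.

Answer: u(x, y) = - e^{x} + 2 \cos{\left(x y \right)}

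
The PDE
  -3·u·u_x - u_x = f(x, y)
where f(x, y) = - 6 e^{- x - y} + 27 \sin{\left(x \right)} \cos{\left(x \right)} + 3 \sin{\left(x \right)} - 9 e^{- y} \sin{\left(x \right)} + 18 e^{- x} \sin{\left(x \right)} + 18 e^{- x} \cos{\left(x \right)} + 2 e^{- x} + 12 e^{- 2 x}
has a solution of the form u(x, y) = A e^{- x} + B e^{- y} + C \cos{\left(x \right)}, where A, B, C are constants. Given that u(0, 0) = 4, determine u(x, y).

Substitute the ansatz u = A e^{- x} + B e^{- y} + C \cos{\left(x \right)} into the left-hand side.
Derivatives of the ansatz:
  u_x = - A e^{- x} - C \sin{\left(x \right)}
Term by term:
  -3·u·u_x = 3 A^{2} e^{- 2 x} + 3 A B e^{- x} e^{- y} + 3 A C e^{- x} \sin{\left(x \right)} + 3 A C e^{- x} \cos{\left(x \right)} + 3 B C e^{- y} \sin{\left(x \right)} + 3 C^{2} \sin{\left(x \right)} \cos{\left(x \right)}
  -u_x = A e^{- x} + C \sin{\left(x \right)}
So the left-hand side equals
  3 A^{2} e^{- 2 x} + 3 A B e^{- x} e^{- y} + 3 A C e^{- x} \sin{\left(x \right)} + 3 A C e^{- x} \cos{\left(x \right)} + A e^{- x} + 3 B C e^{- y} \sin{\left(x \right)} + 3 C^{2} \sin{\left(x \right)} \cos{\left(x \right)} + C \sin{\left(x \right)}
This must equal f(x, y) identically; expanded, f = 27 \sin{\left(x \right)} \cos{\left(x \right)} + 3 \sin{\left(x \right)} - 9 e^{- y} \sin{\left(x \right)} + 18 e^{- x} \sin{\left(x \right)} + 18 e^{- x} \cos{\left(x \right)} + 2 e^{- x} - 6 e^{- x} e^{- y} + 12 e^{- 2 x}.
Matching coefficients of the independent functions:
  [e^{- x} e^{- y}]:  3 A B = -6
  [e^{- x} \sin{\left(x \right)}, e^{- x} \cos{\left(x \right)}]:  3 A C = 18
  [e^{- y} \sin{\left(x \right)}]:  3 B C = -9
  [\sin{\left(x \right)} \cos{\left(x \right)}]:  3 C^{2} = 27
  [e^{- 2 x}]:  3 A^{2} = 12
  [e^{- x}]:  A = 2
  [\sin{\left(x \right)}]:  C = 3
Solving: A = 2, B = -1, C = 3.
Check against the point condition:
  u(0, 0) = 4  ⟹  A + B + C = 4  ✓
Hence u(x, y) = 3 \cos{\left(x \right)} - e^{- y} + 2 e^{- x}.

Answer: u(x, y) = 3 \cos{\left(x \right)} - e^{- y} + 2 e^{- x}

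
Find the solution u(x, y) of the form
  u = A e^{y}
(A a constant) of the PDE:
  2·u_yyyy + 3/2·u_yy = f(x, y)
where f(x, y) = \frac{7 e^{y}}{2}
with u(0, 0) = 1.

Substitute the ansatz u = A e^{y} into the left-hand side.
Derivatives of the ansatz:
  u_yyyy = A e^{y}
  u_yy = A e^{y}
Term by term:
  2·u_yyyy = 2 A e^{y}
  3/2·u_yy = \frac{3 A e^{y}}{2}
So the left-hand side equals
  \frac{7 A e^{y}}{2}
This must equal f(x, y) = \frac{7 e^{y}}{2} identically.
Matching coefficients of the independent functions:
  [e^{y}]:  \frac{7 A}{2} = \frac{7}{2}
Solving: A = 1.
Check against the point condition:
  u(0, 0) = 1  ⟹  A = 1  ✓
Hence u(x, y) = e^{y}.

Answer: u(x, y) = e^{y}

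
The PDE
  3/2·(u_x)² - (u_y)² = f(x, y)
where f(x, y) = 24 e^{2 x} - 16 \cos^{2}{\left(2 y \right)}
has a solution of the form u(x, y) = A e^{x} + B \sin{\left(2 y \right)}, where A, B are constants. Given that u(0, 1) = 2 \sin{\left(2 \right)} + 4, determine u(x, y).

Answer: u(x, y) = 4 e^{x} + 2 \sin{\left(2 y \right)}

Derivation:
Substitute the ansatz u = A e^{x} + B \sin{\left(2 y \right)} into the left-hand side.
Derivatives of the ansatz:
  u_x = A e^{x}
  u_y = 2 B \cos{\left(2 y \right)}
Term by term:
  3/2·(u_x)² = \frac{3 A^{2} e^{2 x}}{2}
  -(u_y)² = - 4 B^{2} \cos^{2}{\left(2 y \right)}
So the left-hand side equals
  \frac{3 A^{2} e^{2 x}}{2} - 4 B^{2} \cos^{2}{\left(2 y \right)}
This must equal f(x, y) = 24 e^{2 x} - 16 \cos^{2}{\left(2 y \right)} identically.
Matching coefficients of the independent functions:
  [e^{2 x}]:  \frac{3 A^{2}}{2} = 24
  [\cos^{2}{\left(2 y \right)}]:  - 4 B^{2} = -16
These equations allow (A, B) = (-4, -2) or (-4, 2) or (4, -2) or (4, 2).
Impose the point condition(s):
  u(0, 1) = 2 \sin{\left(2 \right)} + 4  ⟹  A + B \sin{\left(2 \right)} = 2 \sin{\left(2 \right)} + 4
Only A = 4, B = 2 satisfies everything.
Hence u(x, y) = 4 e^{x} + 2 \sin{\left(2 y \right)}.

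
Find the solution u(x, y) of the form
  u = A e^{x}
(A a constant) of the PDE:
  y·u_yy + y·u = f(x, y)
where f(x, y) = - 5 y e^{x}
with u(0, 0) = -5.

Answer: u(x, y) = - 5 e^{x}

Derivation:
Substitute the ansatz u = A e^{x} into the left-hand side.
Derivatives of the ansatz:
  u_yy = 0
Term by term:
  y·u_yy = 0
  y·u = A y e^{x}
So the left-hand side equals
  A y e^{x}
This must equal f(x, y) = - 5 y e^{x} identically.
Matching coefficients of the independent functions:
  [y e^{x}]:  A = -5
Solving: A = -5.
Check against the point condition:
  u(0, 0) = -5  ⟹  A = -5  ✓
Hence u(x, y) = - 5 e^{x}.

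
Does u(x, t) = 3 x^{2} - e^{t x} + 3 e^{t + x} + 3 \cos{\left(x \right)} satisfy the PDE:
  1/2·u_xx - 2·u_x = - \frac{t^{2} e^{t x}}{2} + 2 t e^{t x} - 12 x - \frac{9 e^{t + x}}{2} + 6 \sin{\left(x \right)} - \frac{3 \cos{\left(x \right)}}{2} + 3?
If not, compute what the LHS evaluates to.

Evaluate each term of the left-hand side for u = 3 x^{2} - e^{t x} + 3 e^{t + x} + 3 \cos{\left(x \right)}.
Derivatives:
  u_xx = - t^{2} e^{t x} + 3 e^{t} e^{x} - 3 \cos{\left(x \right)} + 6
  u_x = - t e^{t x} + 6 x + 3 e^{t} e^{x} - 3 \sin{\left(x \right)}
Terms:
  1/2·u_xx = - \frac{t^{2} e^{t x}}{2} + \frac{3 e^{t + x}}{2} - \frac{3 \cos{\left(x \right)}}{2} + 3
  -2·u_x = 2 t e^{t x} - 12 x - 6 e^{t + x} + 6 \sin{\left(x \right)}
Sum: LHS = - \frac{t^{2} e^{t x}}{2} + 2 t e^{t x} - 12 x - \frac{9 e^{t + x}}{2} + 6 \sin{\left(x \right)} - \frac{3 \cos{\left(x \right)}}{2} + 3
This is exactly the given right-hand side, so u is a solution.

Answer: Yes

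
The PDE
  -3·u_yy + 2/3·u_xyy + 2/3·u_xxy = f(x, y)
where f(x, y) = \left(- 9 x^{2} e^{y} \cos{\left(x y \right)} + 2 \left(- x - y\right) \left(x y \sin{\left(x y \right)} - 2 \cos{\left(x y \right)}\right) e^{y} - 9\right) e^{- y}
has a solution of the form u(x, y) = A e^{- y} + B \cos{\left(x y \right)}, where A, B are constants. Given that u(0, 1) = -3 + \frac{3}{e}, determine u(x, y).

Substitute the ansatz u = A e^{- y} + B \cos{\left(x y \right)} into the left-hand side.
Derivatives of the ansatz:
  u_yy = A e^{- y} - B x^{2} \cos{\left(x y \right)}
  u_xyy = B x^{2} y \sin{\left(x y \right)} - 2 B x \cos{\left(x y \right)}
  u_xxy = B x y^{2} \sin{\left(x y \right)} - 2 B y \cos{\left(x y \right)}
Term by term:
  -3·u_yy = - 3 A e^{- y} + 3 B x^{2} \cos{\left(x y \right)}
  2/3·u_xyy = \frac{2 B x^{2} y \sin{\left(x y \right)}}{3} - \frac{4 B x \cos{\left(x y \right)}}{3}
  2/3·u_xxy = \frac{2 B x y^{2} \sin{\left(x y \right)}}{3} - \frac{4 B y \cos{\left(x y \right)}}{3}
So the left-hand side equals
  - 3 A e^{- y} + \frac{2 B x^{2} y \sin{\left(x y \right)}}{3} + 3 B x^{2} \cos{\left(x y \right)} + \frac{2 B x y^{2} \sin{\left(x y \right)}}{3} - \frac{4 B x \cos{\left(x y \right)}}{3} - \frac{4 B y \cos{\left(x y \right)}}{3}
This must equal f(x, y) identically; expanded, f = - 2 x^{2} y \sin{\left(x y \right)} - 9 x^{2} \cos{\left(x y \right)} - 2 x y^{2} \sin{\left(x y \right)} + 4 x \cos{\left(x y \right)} + 4 y \cos{\left(x y \right)} - 9 e^{- y}.
Matching coefficients of the independent functions:
  [x \cos{\left(x y \right)}, y \cos{\left(x y \right)}]:  - \frac{4 B}{3} = 4
  [x^{2} \cos{\left(x y \right)}]:  3 B = -9
  [x y^{2} \sin{\left(x y \right)}, x^{2} y \sin{\left(x y \right)}]:  \frac{2 B}{3} = -2
  [e^{- y}]:  - 3 A = -9
Solving: A = 3, B = -3.
Check against the point condition:
  u(0, 1) = -3 + \frac{3}{e}  ⟹  \frac{A}{e} + B = -3 + \frac{3}{e}  ✓
Hence u(x, y) = - 3 \cos{\left(x y \right)} + 3 e^{- y}.

Answer: u(x, y) = - 3 \cos{\left(x y \right)} + 3 e^{- y}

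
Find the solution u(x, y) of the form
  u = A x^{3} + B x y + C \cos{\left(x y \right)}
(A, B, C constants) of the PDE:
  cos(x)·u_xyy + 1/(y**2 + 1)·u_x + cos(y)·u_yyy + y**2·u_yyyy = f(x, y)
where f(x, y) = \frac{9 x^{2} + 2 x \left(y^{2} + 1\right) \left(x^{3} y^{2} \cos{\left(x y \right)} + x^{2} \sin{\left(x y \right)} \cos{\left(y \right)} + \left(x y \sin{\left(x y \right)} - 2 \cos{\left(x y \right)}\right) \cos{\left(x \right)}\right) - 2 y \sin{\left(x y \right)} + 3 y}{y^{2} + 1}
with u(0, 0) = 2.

Substitute the ansatz u = A x^{3} + B x y + C \cos{\left(x y \right)} into the left-hand side.
Derivatives of the ansatz:
  u_xyy = C x^{2} y \sin{\left(x y \right)} - 2 C x \cos{\left(x y \right)}
  u_x = 3 A x^{2} + B y - C y \sin{\left(x y \right)}
  u_yyy = C x^{3} \sin{\left(x y \right)}
  u_yyyy = C x^{4} \cos{\left(x y \right)}
Term by term:
  cos(x)·u_xyy = C x^{2} y \sin{\left(x y \right)} \cos{\left(x \right)} - 2 C x \cos{\left(x \right)} \cos{\left(x y \right)}
  1/(y**2 + 1)·u_x = \frac{3 A x^{2}}{y^{2} + 1} + \frac{B y}{y^{2} + 1} - \frac{C y \sin{\left(x y \right)}}{y^{2} + 1}
  cos(y)·u_yyy = C x^{3} \sin{\left(x y \right)} \cos{\left(y \right)}
  y**2·u_yyyy = C x^{4} y^{2} \cos{\left(x y \right)}
So the left-hand side equals
  \frac{3 A x^{2}}{y^{2} + 1} + \frac{B y}{y^{2} + 1} + C x^{4} y^{2} \cos{\left(x y \right)} + C x^{3} \sin{\left(x y \right)} \cos{\left(y \right)} + C x^{2} y \sin{\left(x y \right)} \cos{\left(x \right)} - 2 C x \cos{\left(x \right)} \cos{\left(x y \right)} - \frac{C y \sin{\left(x y \right)}}{y^{2} + 1}
This must equal f(x, y) identically; expanded, f = 2 x^{4} y^{2} \cos{\left(x y \right)} + 2 x^{3} \sin{\left(x y \right)} \cos{\left(y \right)} + 2 x^{2} y \sin{\left(x y \right)} \cos{\left(x \right)} + \frac{9 x^{2}}{y^{2} + 1} - 4 x \cos{\left(x \right)} \cos{\left(x y \right)} - \frac{2 y \sin{\left(x y \right)}}{y^{2} + 1} + \frac{3 y}{y^{2} + 1}.
Matching coefficients of the independent functions:
  [\frac{x^{2}}{y^{2} + 1}]:  3 A = 9
  [\frac{y}{y^{2} + 1}]:  B = 3
  [x \cos{\left(x \right)} \cos{\left(x y \right)}]:  - 2 C = -4
  [x^{3} \sin{\left(x y \right)} \cos{\left(y \right)}, x^{4} y^{2} \cos{\left(x y \right)}, x^{2} y \sin{\left(x y \right)} \cos{\left(x \right)}]:  C = 2
  [\frac{y \sin{\left(x y \right)}}{y^{2} + 1}]:  - C = -2
Solving: A = 3, B = 3, C = 2.
Check against the point condition:
  u(0, 0) = 2  ⟹  C = 2  ✓
Hence u(x, y) = 3 x^{3} + 3 x y + 2 \cos{\left(x y \right)}.

Answer: u(x, y) = 3 x^{3} + 3 x y + 2 \cos{\left(x y \right)}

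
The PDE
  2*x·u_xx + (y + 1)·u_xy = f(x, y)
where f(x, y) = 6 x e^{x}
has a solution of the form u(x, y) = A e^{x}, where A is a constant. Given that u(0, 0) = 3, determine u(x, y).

Substitute the ansatz u = A e^{x} into the left-hand side.
Derivatives of the ansatz:
  u_xx = A e^{x}
  u_xy = 0
Term by term:
  2*x·u_xx = 2 A x e^{x}
  (y + 1)·u_xy = 0
So the left-hand side equals
  2 A x e^{x}
This must equal f(x, y) = 6 x e^{x} identically.
Matching coefficients of the independent functions:
  [x e^{x}]:  2 A = 6
Solving: A = 3.
Check against the point condition:
  u(0, 0) = 3  ⟹  A = 3  ✓
Hence u(x, y) = 3 e^{x}.

Answer: u(x, y) = 3 e^{x}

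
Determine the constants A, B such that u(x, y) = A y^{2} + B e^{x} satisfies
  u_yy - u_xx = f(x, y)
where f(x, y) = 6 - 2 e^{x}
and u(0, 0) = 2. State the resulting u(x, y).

Substitute the ansatz u = A y^{2} + B e^{x} into the left-hand side.
Derivatives of the ansatz:
  u_yy = 2 A
  u_xx = B e^{x}
Term by term:
  u_yy = 2 A
  -u_xx = - B e^{x}
So the left-hand side equals
  2 A - B e^{x}
This must equal f(x, y) = 6 - 2 e^{x} identically.
Matching coefficients of the independent functions:
  [constant term]:  2 A = 6
  [e^{x}]:  - B = -2
Solving: A = 3, B = 2.
Check against the point condition:
  u(0, 0) = 2  ⟹  B = 2  ✓
Hence u(x, y) = 3 y^{2} + 2 e^{x}.

Answer: u(x, y) = 3 y^{2} + 2 e^{x}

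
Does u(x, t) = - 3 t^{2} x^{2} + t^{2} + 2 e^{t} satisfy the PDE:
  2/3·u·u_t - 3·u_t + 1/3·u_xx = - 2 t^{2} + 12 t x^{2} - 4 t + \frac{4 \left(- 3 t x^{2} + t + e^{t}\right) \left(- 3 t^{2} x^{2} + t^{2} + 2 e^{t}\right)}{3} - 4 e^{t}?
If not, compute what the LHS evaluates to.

Evaluate each term of the left-hand side for u = - 3 t^{2} x^{2} + t^{2} + 2 e^{t}.
Derivatives:
  u_t = - 6 t x^{2} + 2 t + 2 e^{t}
  u_xx = - 6 t^{2}
Terms:
  2/3·u·u_t = \frac{4 \left(- 3 t x^{2} + t + e^{t}\right) \left(- 3 t^{2} x^{2} + t^{2} + 2 e^{t}\right)}{3}
  -3·u_t = 18 t x^{2} - 6 t - 6 e^{t}
  1/3·u_xx = - 2 t^{2}
Sum: LHS = - 2 t^{2} + 18 t x^{2} - 6 t + \frac{4 \left(- 3 t x^{2} + t + e^{t}\right) \left(- 3 t^{2} x^{2} + t^{2} + 2 e^{t}\right)}{3} - 6 e^{t}
Given right-hand side: - 2 t^{2} + 12 t x^{2} - 4 t + \frac{4 \left(- 3 t x^{2} + t + e^{t}\right) \left(- 3 t^{2} x^{2} + t^{2} + 2 e^{t}\right)}{3} - 4 e^{t}. Difference LHS − RHS = 6 t x^{2} - 2 t - 2 e^{t} ≠ 0, so u is not a solution.

Answer: No, the LHS evaluates to - 2 t^{2} + 18 t x^{2} - 6 t + \frac{4 \left(- 3 t x^{2} + t + e^{t}\right) \left(- 3 t^{2} x^{2} + t^{2} + 2 e^{t}\right)}{3} - 6 e^{t}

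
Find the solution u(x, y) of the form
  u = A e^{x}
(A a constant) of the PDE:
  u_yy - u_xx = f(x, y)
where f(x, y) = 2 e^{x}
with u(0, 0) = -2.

Substitute the ansatz u = A e^{x} into the left-hand side.
Derivatives of the ansatz:
  u_yy = 0
  u_xx = A e^{x}
Term by term:
  u_yy = 0
  -u_xx = - A e^{x}
So the left-hand side equals
  - A e^{x}
This must equal f(x, y) = 2 e^{x} identically.
Matching coefficients of the independent functions:
  [e^{x}]:  - A = 2
Solving: A = -2.
Check against the point condition:
  u(0, 0) = -2  ⟹  A = -2  ✓
Hence u(x, y) = - 2 e^{x}.

Answer: u(x, y) = - 2 e^{x}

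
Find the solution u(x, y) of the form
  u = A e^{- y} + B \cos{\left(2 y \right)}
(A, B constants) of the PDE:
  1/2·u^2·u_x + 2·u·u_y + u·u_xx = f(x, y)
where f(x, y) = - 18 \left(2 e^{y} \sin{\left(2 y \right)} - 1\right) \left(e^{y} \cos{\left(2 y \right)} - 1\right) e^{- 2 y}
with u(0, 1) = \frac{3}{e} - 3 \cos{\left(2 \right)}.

Substitute the ansatz u = A e^{- y} + B \cos{\left(2 y \right)} into the left-hand side.
Derivatives of the ansatz:
  u_x = 0
  u_y = - A e^{- y} - 2 B \sin{\left(2 y \right)}
  u_xx = 0
Term by term:
  1/2·u^2·u_x = 0
  2·u·u_y = - 2 A^{2} e^{- 2 y} - 4 A B e^{- y} \sin{\left(2 y \right)} - 2 A B e^{- y} \cos{\left(2 y \right)} - 4 B^{2} \sin{\left(2 y \right)} \cos{\left(2 y \right)}
  u·u_xx = 0
So the left-hand side equals
  - 2 A^{2} e^{- 2 y} - 4 A B e^{- y} \sin{\left(2 y \right)} - 2 A B e^{- y} \cos{\left(2 y \right)} - 4 B^{2} \sin{\left(2 y \right)} \cos{\left(2 y \right)}
This must equal f(x, y) identically; expanded, f = - 36 \sin{\left(2 y \right)} \cos{\left(2 y \right)} + 36 e^{- y} \sin{\left(2 y \right)} + 18 e^{- y} \cos{\left(2 y \right)} - 18 e^{- 2 y}.
Matching coefficients of the independent functions:
  [e^{- y} \sin{\left(2 y \right)}]:  - 4 A B = 36
  [e^{- y} \cos{\left(2 y \right)}]:  - 2 A B = 18
  [\sin{\left(2 y \right)} \cos{\left(2 y \right)}]:  - 4 B^{2} = -36
  [e^{- 2 y}]:  - 2 A^{2} = -18
These equations allow (A, B) = (-3, 3) or (3, -3).
Impose the point condition(s):
  u(0, 1) = \frac{3}{e} - 3 \cos{\left(2 \right)}  ⟹  \frac{A}{e} + B \cos{\left(2 \right)} = \frac{3}{e} - 3 \cos{\left(2 \right)}
Only A = 3, B = -3 satisfies everything.
Hence u(x, y) = - 3 \cos{\left(2 y \right)} + 3 e^{- y}.

Answer: u(x, y) = - 3 \cos{\left(2 y \right)} + 3 e^{- y}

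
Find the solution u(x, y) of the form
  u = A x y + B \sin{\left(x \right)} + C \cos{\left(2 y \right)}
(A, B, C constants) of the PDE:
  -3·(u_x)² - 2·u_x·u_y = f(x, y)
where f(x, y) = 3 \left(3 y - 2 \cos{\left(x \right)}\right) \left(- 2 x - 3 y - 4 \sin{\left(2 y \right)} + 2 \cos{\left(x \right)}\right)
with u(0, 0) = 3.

Substitute the ansatz u = A x y + B \sin{\left(x \right)} + C \cos{\left(2 y \right)} into the left-hand side.
Derivatives of the ansatz:
  u_x = A y + B \cos{\left(x \right)}
  u_y = A x - 2 C \sin{\left(2 y \right)}
Term by term:
  -3·(u_x)² = - 3 A^{2} y^{2} - 6 A B y \cos{\left(x \right)} - 3 B^{2} \cos^{2}{\left(x \right)}
  -2·u_x·u_y = - 2 A^{2} x y - 2 A B x \cos{\left(x \right)} + 4 A C y \sin{\left(2 y \right)} + 4 B C \sin{\left(2 y \right)} \cos{\left(x \right)}
So the left-hand side equals
  - 2 A^{2} x y - 3 A^{2} y^{2} - 2 A B x \cos{\left(x \right)} - 6 A B y \cos{\left(x \right)} + 4 A C y \sin{\left(2 y \right)} - 3 B^{2} \cos^{2}{\left(x \right)} + 4 B C \sin{\left(2 y \right)} \cos{\left(x \right)}
This must equal f(x, y) identically; expanded, f = - 18 x y + 12 x \cos{\left(x \right)} - 27 y^{2} - 36 y \sin{\left(2 y \right)} + 36 y \cos{\left(x \right)} + 24 \sin{\left(2 y \right)} \cos{\left(x \right)} - 12 \cos^{2}{\left(x \right)}.
Matching coefficients of the independent functions:
  [y^{2}]:  - 3 A^{2} = -27
  [x y]:  - 2 A^{2} = -18
  [x \cos{\left(x \right)}]:  - 2 A B = 12
  [y \sin{\left(2 y \right)}]:  4 A C = -36
  [y \cos{\left(x \right)}]:  - 6 A B = 36
  [\sin{\left(2 y \right)} \cos{\left(x \right)}]:  4 B C = 24
  [\cos^{2}{\left(x \right)}]:  - 3 B^{2} = -12
These equations allow (A, B, C) = (-3, 2, 3) or (3, -2, -3).
Impose the point condition(s):
  u(0, 0) = 3  ⟹  C = 3
Only A = -3, B = 2, C = 3 satisfies everything.
Hence u(x, y) = - 3 x y + 2 \sin{\left(x \right)} + 3 \cos{\left(2 y \right)}.

Answer: u(x, y) = - 3 x y + 2 \sin{\left(x \right)} + 3 \cos{\left(2 y \right)}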